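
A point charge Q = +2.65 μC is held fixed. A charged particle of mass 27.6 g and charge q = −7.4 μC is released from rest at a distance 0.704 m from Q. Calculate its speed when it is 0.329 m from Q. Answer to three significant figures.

4.55 m/s

Only the electrostatic force acts, so mechanical energy is conserved: ½mv² = U₁ − U₂ = kQq(1/r₁ − 1/r₂).
U₁ − U₂ = (8.99×10⁹ N·m²/C²)(2.65×10⁻⁶ C)(-7.40×10⁻⁶ C)(1/0.704 − 1/0.329) = 0.285 J.
v = √(2·0.285/0.0276) = 4.55 m/s.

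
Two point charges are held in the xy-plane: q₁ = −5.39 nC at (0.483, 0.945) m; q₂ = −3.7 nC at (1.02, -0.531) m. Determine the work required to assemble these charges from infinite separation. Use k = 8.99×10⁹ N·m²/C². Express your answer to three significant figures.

The assembly work is the sum of pairwise potential energies, U = Σ_{i<j} kqᵢqⱼ/rᵢⱼ.
Pair separations: r₁₂ = 1.57 m.
U = (1.14×10⁻⁷) = 1.14×10⁻⁷ J.

1.14×10⁻⁷ J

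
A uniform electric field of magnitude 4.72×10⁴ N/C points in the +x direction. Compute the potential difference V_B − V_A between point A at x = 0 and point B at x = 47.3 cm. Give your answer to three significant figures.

In a uniform field, potential decreases in the direction of E: V_B − V_A = −E·Δx.
V_B − V_A = −(4.72×10⁴ V/m)(0.473 m) = -2.23×10⁴ V.

-2.23×10⁴ V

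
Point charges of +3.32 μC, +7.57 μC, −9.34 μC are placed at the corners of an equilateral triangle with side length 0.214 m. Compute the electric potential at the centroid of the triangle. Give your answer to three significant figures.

The total potential is the scalar sum of each charge's contribution, V = Σ kqᵢ/rᵢ.
The distance from each vertex to the centroid is a/√3 = 0.124 m.
V = k[(3.32×10⁻⁶)/(0.124) + (7.57×10⁻⁶)/(0.124) + (-9.34×10⁻⁶)/(0.124)] = 1.13×10⁵ V.

1.13×10⁵ V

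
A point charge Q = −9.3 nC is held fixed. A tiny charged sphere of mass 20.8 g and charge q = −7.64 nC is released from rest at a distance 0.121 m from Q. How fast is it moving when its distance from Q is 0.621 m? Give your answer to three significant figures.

0.0202 m/s

Only the electrostatic force acts, so mechanical energy is conserved: ½mv² = U₁ − U₂ = kQq(1/r₁ − 1/r₂).
U₁ − U₂ = (8.99×10⁹ N·m²/C²)(-9.30×10⁻⁹ C)(-7.64×10⁻⁹ C)(1/0.121 − 1/0.621) = 4.25×10⁻⁶ J.
v = √(2·4.25×10⁻⁶/0.0208) = 0.0202 m/s.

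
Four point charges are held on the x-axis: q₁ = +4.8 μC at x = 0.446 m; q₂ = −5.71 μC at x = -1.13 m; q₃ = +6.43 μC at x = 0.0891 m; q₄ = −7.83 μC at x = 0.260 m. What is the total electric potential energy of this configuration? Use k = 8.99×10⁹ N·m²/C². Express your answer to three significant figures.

-3.83 J

The assembly work is the sum of pairwise potential energies, U = Σ_{i<j} kqᵢqⱼ/rᵢⱼ.
Pair separations: r₁₂ = 1.58 m, r₁₃ = 0.357 m, r₁₄ = 0.186 m, r₂₃ = 1.22 m, r₂₄ = 1.39 m, r₃₄ = 0.171 m.
Summing all 6 pair terms gives U = -3.83 J.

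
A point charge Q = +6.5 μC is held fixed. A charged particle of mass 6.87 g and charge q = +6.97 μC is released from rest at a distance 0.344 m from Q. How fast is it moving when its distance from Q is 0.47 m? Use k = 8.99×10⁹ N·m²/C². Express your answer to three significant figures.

9.61 m/s

Only the electrostatic force acts, so mechanical energy is conserved: ½mv² = U₁ − U₂ = kQq(1/r₁ − 1/r₂).
U₁ − U₂ = (8.99×10⁹ N·m²/C²)(6.50×10⁻⁶ C)(6.97×10⁻⁶ C)(1/0.344 − 1/0.470) = 0.317 J.
v = √(2·0.317/6.87×10⁻³) = 9.61 m/s.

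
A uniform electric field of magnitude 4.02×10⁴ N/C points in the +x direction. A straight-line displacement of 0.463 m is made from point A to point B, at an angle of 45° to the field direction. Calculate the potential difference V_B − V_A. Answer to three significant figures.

-1.32×10⁴ V

Only the component of displacement along E changes the potential: ΔV = −E·d·cosθ.
ΔV = −(4.02×10⁴ V/m)(0.463 m)cos45° = -1.32×10⁴ V.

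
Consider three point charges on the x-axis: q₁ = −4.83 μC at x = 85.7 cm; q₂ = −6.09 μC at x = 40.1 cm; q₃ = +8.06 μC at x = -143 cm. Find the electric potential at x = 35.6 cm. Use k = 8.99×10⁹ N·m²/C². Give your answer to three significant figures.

The total potential is the scalar sum of each charge's contribution, V = Σ kqᵢ/rᵢ.
Distances from the field point to each charge: r₁ = 0.501 m, r₂ = 0.0450 m, r₃ = 1.79 m.
V = k[(-4.83×10⁻⁶)/(0.501) + (-6.09×10⁻⁶)/(0.0450) + (8.06×10⁻⁶)/(1.79)] = -1.26×10⁶ V.

-1.26×10⁶ V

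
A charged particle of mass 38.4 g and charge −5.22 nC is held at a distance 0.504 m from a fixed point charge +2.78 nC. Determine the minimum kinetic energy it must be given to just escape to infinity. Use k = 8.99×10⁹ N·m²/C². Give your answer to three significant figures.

To just escape, total mechanical energy must reach zero at infinity: ½mv²_min + U = 0, so ½mv²_min = −U = |kQq|/r.
|U| = |kQq|/r = (8.99×10⁹ N·m²/C²)(2.78×10⁻⁹)(5.22×10⁻⁹)/(0.504) = 2.59×10⁻⁷ J.

2.59×10⁻⁷ J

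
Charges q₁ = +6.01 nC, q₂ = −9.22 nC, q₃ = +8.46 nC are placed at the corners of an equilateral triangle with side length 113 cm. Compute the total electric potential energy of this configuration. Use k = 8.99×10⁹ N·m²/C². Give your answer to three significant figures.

The work to assemble the configuration equals its total potential energy, U = Σ kqᵢqⱼ/rᵢⱼ over all pairs.
All three pair separations equal the side length, 1.13 m.
U = (-4.41×10⁻⁷) + (4.05×10⁻⁷) + (-6.21×10⁻⁷) = -6.57×10⁻⁷ J.

-6.57×10⁻⁷ J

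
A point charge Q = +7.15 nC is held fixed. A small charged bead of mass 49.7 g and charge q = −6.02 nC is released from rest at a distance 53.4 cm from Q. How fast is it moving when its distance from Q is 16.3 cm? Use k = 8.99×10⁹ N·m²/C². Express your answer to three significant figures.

Only the electrostatic force acts, so mechanical energy is conserved: ½mv² = U₁ − U₂ = kQq(1/r₁ − 1/r₂).
U₁ − U₂ = (8.99×10⁹ N·m²/C²)(7.15×10⁻⁹ C)(-6.02×10⁻⁹ C)(1/0.534 − 1/0.163) = 1.65×10⁻⁶ J.
v = √(2·1.65×10⁻⁶/0.0497) = 8.15×10⁻³ m/s.

8.15×10⁻³ m/s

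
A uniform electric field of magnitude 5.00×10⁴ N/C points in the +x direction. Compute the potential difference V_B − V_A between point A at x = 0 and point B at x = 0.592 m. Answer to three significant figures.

-2.96×10⁴ V

In a uniform field, potential decreases in the direction of E: V_B − V_A = −E·Δx.
V_B − V_A = −(5.00×10⁴ V/m)(0.592 m) = -2.96×10⁴ V.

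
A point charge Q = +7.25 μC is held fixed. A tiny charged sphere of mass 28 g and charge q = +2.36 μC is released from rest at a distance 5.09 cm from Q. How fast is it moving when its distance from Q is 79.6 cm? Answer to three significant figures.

14.2 m/s

Only the electrostatic force acts, so mechanical energy is conserved: ½mv² = U₁ − U₂ = kQq(1/r₁ − 1/r₂).
U₁ − U₂ = (8.99×10⁹ N·m²/C²)(7.25×10⁻⁶ C)(2.36×10⁻⁶ C)(1/0.0509 − 1/0.796) = 2.83 J.
v = √(2·2.83/0.0280) = 14.2 m/s.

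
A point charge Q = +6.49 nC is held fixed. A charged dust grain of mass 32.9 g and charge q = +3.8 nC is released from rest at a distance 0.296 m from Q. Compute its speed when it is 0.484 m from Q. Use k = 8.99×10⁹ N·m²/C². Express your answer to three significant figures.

Only the electrostatic force acts, so mechanical energy is conserved: ½mv² = U₁ − U₂ = kQq(1/r₁ − 1/r₂).
U₁ − U₂ = (8.99×10⁹ N·m²/C²)(6.49×10⁻⁹ C)(3.80×10⁻⁹ C)(1/0.296 − 1/0.484) = 2.91×10⁻⁷ J.
v = √(2·2.91×10⁻⁷/0.0329) = 4.21×10⁻³ m/s.

4.21×10⁻³ m/s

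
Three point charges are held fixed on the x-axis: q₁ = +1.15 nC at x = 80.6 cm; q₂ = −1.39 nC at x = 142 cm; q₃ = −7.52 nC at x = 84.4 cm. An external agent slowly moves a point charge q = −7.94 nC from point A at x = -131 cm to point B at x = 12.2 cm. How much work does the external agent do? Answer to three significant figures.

For quasistatic motion the external work equals the change in potential energy: W_ext = qΔV = q(V_B − V_A).
At A: distances to the source charges are 2.12 m, 2.73 m, 2.15 m; V_A = Σ kqᵢ/rᵢ = -31.1 V.
At B: distances to the source charges are 0.684 m, 1.30 m, 0.722 m; V_B = Σ kqᵢ/rᵢ = -88.1 V.
ΔV = V_B − V_A = -57.1 V.
W_ext = qΔV = (-7.94×10⁻⁹ C)(-57.1 V) = 4.53×10⁻⁷ J.

4.53×10⁻⁷ J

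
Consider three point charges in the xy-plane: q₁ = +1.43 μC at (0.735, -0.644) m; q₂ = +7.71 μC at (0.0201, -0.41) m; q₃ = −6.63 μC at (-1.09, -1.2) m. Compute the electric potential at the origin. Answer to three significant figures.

Electric potential is a scalar, so the contributions from each charge add algebraically: V = Σ kqᵢ/rᵢ.
Distances from the field point to each charge: r₁ = 0.977 m, r₂ = 0.410 m, r₃ = 1.62 m.
V = k[(1.43×10⁻⁶)/(0.977) + (7.71×10⁻⁶)/(0.410) + (-6.63×10⁻⁶)/(1.62)] = 1.45×10⁵ V.

1.45×10⁵ V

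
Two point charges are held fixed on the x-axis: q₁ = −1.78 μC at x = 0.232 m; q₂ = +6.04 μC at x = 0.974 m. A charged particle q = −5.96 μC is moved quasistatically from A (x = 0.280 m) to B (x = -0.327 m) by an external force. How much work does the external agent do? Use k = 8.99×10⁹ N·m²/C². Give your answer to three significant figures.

For quasistatic motion the external work equals the change in potential energy: W_ext = qΔV = q(V_B − V_A).
At A: distances to the source charges are 0.0480 m, 0.694 m; V_A = Σ kqᵢ/rᵢ = -2.55×10⁵ V.
At B: distances to the source charges are 0.559 m, 1.30 m; V_B = Σ kqᵢ/rᵢ = 1.31×10⁴ V.
ΔV = V_B − V_A = 2.68×10⁵ V.
W_ext = qΔV = (-5.96×10⁻⁶ C)(2.68×10⁵ V) = -1.60 J.

-1.60 J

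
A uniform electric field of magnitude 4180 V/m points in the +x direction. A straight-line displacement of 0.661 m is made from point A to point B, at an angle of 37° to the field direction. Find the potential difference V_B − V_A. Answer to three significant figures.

-2210 V

Only the component of displacement along E changes the potential: ΔV = −E·d·cosθ.
ΔV = −(4180 V/m)(0.661 m)cos37° = -2210 V.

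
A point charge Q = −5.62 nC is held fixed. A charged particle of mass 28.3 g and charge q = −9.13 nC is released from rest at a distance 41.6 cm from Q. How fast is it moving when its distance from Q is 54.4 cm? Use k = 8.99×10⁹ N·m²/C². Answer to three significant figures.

4.29×10⁻³ m/s

Only the electrostatic force acts, so mechanical energy is conserved: ½mv² = U₁ − U₂ = kQq(1/r₁ − 1/r₂).
U₁ − U₂ = (8.99×10⁹ N·m²/C²)(-5.62×10⁻⁹ C)(-9.13×10⁻⁹ C)(1/0.416 − 1/0.544) = 2.61×10⁻⁷ J.
v = √(2·2.61×10⁻⁷/0.0283) = 4.29×10⁻³ m/s.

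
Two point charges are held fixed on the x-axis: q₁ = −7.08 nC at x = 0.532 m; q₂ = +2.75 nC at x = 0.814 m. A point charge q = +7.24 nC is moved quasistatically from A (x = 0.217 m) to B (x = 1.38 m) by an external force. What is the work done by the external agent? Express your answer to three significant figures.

9.36×10⁻⁷ J

For quasistatic motion the external work equals the change in potential energy: W_ext = qΔV = q(V_B − V_A).
At A: distances to the source charges are 0.315 m, 0.597 m; V_A = Σ kqᵢ/rᵢ = -161 V.
At B: distances to the source charges are 0.848 m, 0.566 m; V_B = Σ kqᵢ/rᵢ = -31.4 V.
ΔV = V_B − V_A = 129 V.
W_ext = qΔV = (7.24×10⁻⁹ C)(129 V) = 9.36×10⁻⁷ J.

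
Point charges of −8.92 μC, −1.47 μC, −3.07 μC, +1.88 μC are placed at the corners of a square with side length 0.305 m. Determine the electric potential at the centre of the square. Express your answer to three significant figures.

Electric potential is a scalar, so the contributions from each charge add algebraically: V = Σ kqᵢ/rᵢ.
The distance from each corner to the centre is a√2/2 = 0.216 m.
V = k[(-8.92×10⁻⁶)/(0.216) + (-1.47×10⁻⁶)/(0.216) + (-3.07×10⁻⁶)/(0.216) + (1.88×10⁻⁶)/(0.216)] = -4.83×10⁵ V.

-4.83×10⁵ V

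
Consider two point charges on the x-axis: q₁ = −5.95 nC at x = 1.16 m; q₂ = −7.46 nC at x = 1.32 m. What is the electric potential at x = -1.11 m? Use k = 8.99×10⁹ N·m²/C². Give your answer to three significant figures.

The total potential is the scalar sum of each charge's contribution, V = Σ kqᵢ/rᵢ.
Distances from the field point to each charge: r₁ = 2.27 m, r₂ = 2.43 m.
V = k[(-5.95×10⁻⁹)/(2.27) + (-7.46×10⁻⁹)/(2.43)] = -51.2 V.

-51.2 V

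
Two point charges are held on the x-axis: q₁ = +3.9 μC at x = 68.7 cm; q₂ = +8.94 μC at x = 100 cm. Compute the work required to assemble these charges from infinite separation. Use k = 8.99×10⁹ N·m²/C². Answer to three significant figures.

1.00 J

The work to assemble the configuration equals its total potential energy, U = Σ kqᵢqⱼ/rᵢⱼ over all pairs.
Pair separations: r₁₂ = 0.313 m.
U = (1.00) = 1.00 J.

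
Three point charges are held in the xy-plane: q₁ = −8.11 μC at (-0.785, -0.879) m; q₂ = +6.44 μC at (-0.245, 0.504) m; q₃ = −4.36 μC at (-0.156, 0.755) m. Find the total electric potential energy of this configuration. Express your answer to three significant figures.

-1.08 J

The work to assemble the configuration equals its total potential energy, U = Σ kqᵢqⱼ/rᵢⱼ over all pairs.
Pair separations: r₁₂ = 1.48 m, r₁₃ = 1.75 m, r₂₃ = 0.266 m.
U = (-0.316) + (0.182) + (-0.948) = -1.08 J.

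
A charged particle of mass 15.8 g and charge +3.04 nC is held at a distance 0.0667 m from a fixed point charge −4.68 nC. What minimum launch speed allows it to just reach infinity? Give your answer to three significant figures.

To just escape, total mechanical energy must reach zero at infinity: ½mv²_min + U = 0, so ½mv²_min = −U = |kQq|/r.
|U| = |kQq|/r = (8.99×10⁹ N·m²/C²)(4.68×10⁻⁹)(3.04×10⁻⁹)/(0.0667) = 1.92×10⁻⁶ J.
v_min = √(2|U|/m) = √(2·1.92×10⁻⁶/0.0158) = 0.0156 m/s.

0.0156 m/s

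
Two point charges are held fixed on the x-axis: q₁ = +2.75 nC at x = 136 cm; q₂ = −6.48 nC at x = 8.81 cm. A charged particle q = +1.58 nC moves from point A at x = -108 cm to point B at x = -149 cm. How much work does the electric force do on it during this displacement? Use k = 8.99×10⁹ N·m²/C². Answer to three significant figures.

The work done by the electric force is W_field = −ΔU = −q(V_B − V_A) = q(V_A − V_B).
At A: distances to the source charges are 2.44 m, 1.17 m; V_A = Σ kqᵢ/rᵢ = -39.7 V.
At B: distances to the source charges are 2.85 m, 1.58 m; V_B = Σ kqᵢ/rᵢ = -28.2 V.
ΔV = V_B − V_A = 11.5 V.
W_field = −qΔV = −(1.58×10⁻⁹ C)(11.5 V) = -1.82×10⁻⁸ J.

-1.82×10⁻⁸ J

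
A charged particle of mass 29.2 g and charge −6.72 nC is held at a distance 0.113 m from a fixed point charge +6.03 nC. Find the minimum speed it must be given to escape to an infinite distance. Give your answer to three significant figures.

0.0149 m/s

To just escape, total mechanical energy must reach zero at infinity: ½mv²_min + U = 0, so ½mv²_min = −U = |kQq|/r.
|U| = |kQq|/r = (8.99×10⁹ N·m²/C²)(6.03×10⁻⁹)(6.72×10⁻⁹)/(0.113) = 3.22×10⁻⁶ J.
v_min = √(2|U|/m) = √(2·3.22×10⁻⁶/0.0292) = 0.0149 m/s.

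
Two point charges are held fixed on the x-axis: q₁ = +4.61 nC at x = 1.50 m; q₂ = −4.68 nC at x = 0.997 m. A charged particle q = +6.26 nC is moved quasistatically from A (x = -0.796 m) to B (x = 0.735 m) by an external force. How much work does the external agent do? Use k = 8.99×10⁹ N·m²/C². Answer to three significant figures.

For quasistatic motion the external work equals the change in potential energy: W_ext = qΔV = q(V_B − V_A).
At A: distances to the source charges are 2.30 m, 1.79 m; V_A = Σ kqᵢ/rᵢ = -5.41 V.
At B: distances to the source charges are 0.765 m, 0.262 m; V_B = Σ kqᵢ/rᵢ = -106 V.
ΔV = V_B − V_A = -101 V.
W_ext = qΔV = (6.26×10⁻⁹ C)(-101 V) = -6.32×10⁻⁷ J.

-6.32×10⁻⁷ J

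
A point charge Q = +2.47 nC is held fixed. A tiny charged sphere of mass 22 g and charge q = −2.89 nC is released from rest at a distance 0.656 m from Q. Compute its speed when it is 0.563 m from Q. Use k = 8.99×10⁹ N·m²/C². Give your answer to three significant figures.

Only the electrostatic force acts, so mechanical energy is conserved: ½mv² = U₁ − U₂ = kQq(1/r₁ − 1/r₂).
U₁ − U₂ = (8.99×10⁹ N·m²/C²)(2.47×10⁻⁹ C)(-2.89×10⁻⁹ C)(1/0.656 − 1/0.563) = 1.62×10⁻⁸ J.
v = √(2·1.62×10⁻⁸/0.0220) = 1.21×10⁻³ m/s.

1.21×10⁻³ m/s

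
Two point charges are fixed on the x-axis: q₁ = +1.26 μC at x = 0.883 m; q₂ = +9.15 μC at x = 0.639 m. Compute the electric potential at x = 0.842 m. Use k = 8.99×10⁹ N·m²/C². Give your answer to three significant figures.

The total potential is the scalar sum of each charge's contribution, V = Σ kqᵢ/rᵢ.
Distances from the field point to each charge: r₁ = 0.0410 m, r₂ = 0.203 m.
V = k[(1.26×10⁻⁶)/(0.0410) + (9.15×10⁻⁶)/(0.203)] = 6.81×10⁵ V.

6.81×10⁵ V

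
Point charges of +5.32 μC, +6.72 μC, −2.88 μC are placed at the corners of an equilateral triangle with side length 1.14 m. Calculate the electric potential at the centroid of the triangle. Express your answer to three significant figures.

Electric potential is a scalar, so the contributions from each charge add algebraically: V = Σ kqᵢ/rᵢ.
The distance from each vertex to the centroid is a/√3 = 0.658 m.
V = k[(5.32×10⁻⁶)/(0.658) + (6.72×10⁻⁶)/(0.658) + (-2.88×10⁻⁶)/(0.658)] = 1.25×10⁵ V.

1.25×10⁵ V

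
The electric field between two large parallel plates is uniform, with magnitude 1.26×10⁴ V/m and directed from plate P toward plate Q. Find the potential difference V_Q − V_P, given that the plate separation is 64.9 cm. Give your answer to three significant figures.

In a uniform field, potential decreases in the direction of E: ΔV = −E·d for a displacement d parallel to E.
Going from P to Q is a displacement of 64.9 cm along the field, so V_Q − V_P = −Ed = -8180 V.

-8180 V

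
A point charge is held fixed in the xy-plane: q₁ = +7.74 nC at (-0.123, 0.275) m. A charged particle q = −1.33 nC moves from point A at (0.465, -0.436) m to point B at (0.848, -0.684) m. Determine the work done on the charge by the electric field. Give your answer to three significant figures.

-3.25×10⁻⁸ J

The work done by the electric force is W_field = −ΔU = −q(V_B − V_A) = q(V_A − V_B).
At A: distance to the source charge is 0.923 m; V_A = kq₁/r = 75.4 V.
At B: distance to the source charge is 1.36 m; V_B = kq₁/r = 51.0 V.
ΔV = V_B − V_A = -24.4 V.
W_field = −qΔV = −(-1.33×10⁻⁹ C)(-24.4 V) = -3.25×10⁻⁸ J.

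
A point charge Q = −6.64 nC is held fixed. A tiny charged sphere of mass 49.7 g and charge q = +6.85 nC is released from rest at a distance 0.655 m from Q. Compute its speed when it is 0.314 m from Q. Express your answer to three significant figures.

Only the electrostatic force acts, so mechanical energy is conserved: ½mv² = U₁ − U₂ = kQq(1/r₁ − 1/r₂).
U₁ − U₂ = (8.99×10⁹ N·m²/C²)(-6.64×10⁻⁹ C)(6.85×10⁻⁹ C)(1/0.655 − 1/0.314) = 6.78×10⁻⁷ J.
v = √(2·6.78×10⁻⁷/0.0497) = 5.22×10⁻³ m/s.

5.22×10⁻³ m/s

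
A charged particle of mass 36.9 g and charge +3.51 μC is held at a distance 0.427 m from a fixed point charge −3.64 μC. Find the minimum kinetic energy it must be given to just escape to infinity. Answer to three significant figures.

0.269 J

To just escape, total mechanical energy must reach zero at infinity: ½mv²_min + U = 0, so ½mv²_min = −U = |kQq|/r.
|U| = |kQq|/r = (8.99×10⁹ N·m²/C²)(3.64×10⁻⁶)(3.51×10⁻⁶)/(0.427) = 0.269 J.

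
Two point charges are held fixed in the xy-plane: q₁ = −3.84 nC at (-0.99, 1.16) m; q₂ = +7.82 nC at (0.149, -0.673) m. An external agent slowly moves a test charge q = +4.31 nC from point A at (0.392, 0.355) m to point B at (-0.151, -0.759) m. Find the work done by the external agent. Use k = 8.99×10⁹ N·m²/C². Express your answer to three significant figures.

For quasistatic motion the external work equals the change in potential energy: W_ext = qΔV = q(V_B − V_A).
At A: distances to the source charges are 1.60 m, 1.06 m; V_A = Σ kqᵢ/rᵢ = 45.0 V.
At B: distances to the source charges are 2.09 m, 0.312 m; V_B = Σ kqᵢ/rᵢ = 209 V.
ΔV = V_B − V_A = 164 V.
W_ext = qΔV = (4.31×10⁻⁹ C)(164 V) = 7.06×10⁻⁷ J.

7.06×10⁻⁷ J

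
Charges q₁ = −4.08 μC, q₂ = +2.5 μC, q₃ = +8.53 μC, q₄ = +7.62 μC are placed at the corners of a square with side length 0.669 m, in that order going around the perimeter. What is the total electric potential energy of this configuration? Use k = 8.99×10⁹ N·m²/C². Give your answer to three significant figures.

0.455 J

The assembly work is the sum of pairwise potential energies, U = Σ_{i<j} kqᵢqⱼ/rᵢⱼ.
The four side pairs have separation 0.669 m and the two diagonal pairs 0.946 m.
Summing all 6 pair terms gives U = 0.455 J.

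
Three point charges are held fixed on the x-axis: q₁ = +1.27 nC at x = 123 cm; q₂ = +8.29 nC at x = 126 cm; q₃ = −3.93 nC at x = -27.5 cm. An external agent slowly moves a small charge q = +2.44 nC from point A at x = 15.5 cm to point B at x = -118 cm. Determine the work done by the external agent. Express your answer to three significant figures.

For quasistatic motion the external work equals the change in potential energy: W_ext = qΔV = q(V_B − V_A).
At A: distances to the source charges are 1.07 m, 1.10 m, 0.430 m; V_A = Σ kqᵢ/rᵢ = -4.10 V.
At B: distances to the source charges are 2.41 m, 2.44 m, 0.905 m; V_B = Σ kqᵢ/rᵢ = -3.76 V.
ΔV = V_B − V_A = 0.340 V.
W_ext = qΔV = (2.44×10⁻⁹ C)(0.340 V) = 8.30×10⁻¹⁰ J.

8.30×10⁻¹⁰ J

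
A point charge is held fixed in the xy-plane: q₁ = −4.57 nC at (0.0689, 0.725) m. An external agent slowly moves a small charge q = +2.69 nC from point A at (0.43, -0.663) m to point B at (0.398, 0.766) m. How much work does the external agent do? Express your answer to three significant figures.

-2.56×10⁻⁷ J

For quasistatic motion the external work equals the change in potential energy: W_ext = qΔV = q(V_B − V_A).
At A: distance to the source charge is 1.43 m; V_A = kq₁/r = -28.6 V.
At B: distance to the source charge is 0.332 m; V_B = kq₁/r = -124 V.
ΔV = V_B − V_A = -95.2 V.
W_ext = qΔV = (2.69×10⁻⁹ C)(-95.2 V) = -2.56×10⁻⁷ J.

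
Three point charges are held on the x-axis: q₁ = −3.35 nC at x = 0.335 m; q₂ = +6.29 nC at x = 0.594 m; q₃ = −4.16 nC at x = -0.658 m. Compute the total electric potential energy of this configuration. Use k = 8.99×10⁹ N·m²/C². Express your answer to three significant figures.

The work to assemble the configuration equals its total potential energy, U = Σ kqᵢqⱼ/rᵢⱼ over all pairs.
Pair separations: r₁₂ = 0.259 m, r₁₃ = 0.993 m, r₂₃ = 1.25 m.
U = (-7.31×10⁻⁷) + (1.26×10⁻⁷) + (-1.88×10⁻⁷) = -7.93×10⁻⁷ J.

-7.93×10⁻⁷ J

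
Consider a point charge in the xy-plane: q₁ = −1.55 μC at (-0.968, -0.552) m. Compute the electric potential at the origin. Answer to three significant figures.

-1.25×10⁴ V

Electric potential is a scalar, so the contributions from each charge add algebraically: V = Σ kqᵢ/rᵢ.
Distances from the field point to each charge: r₁ = 1.11 m.
V = k[(-1.55×10⁻⁶)/(1.11)] = -1.25×10⁴ V.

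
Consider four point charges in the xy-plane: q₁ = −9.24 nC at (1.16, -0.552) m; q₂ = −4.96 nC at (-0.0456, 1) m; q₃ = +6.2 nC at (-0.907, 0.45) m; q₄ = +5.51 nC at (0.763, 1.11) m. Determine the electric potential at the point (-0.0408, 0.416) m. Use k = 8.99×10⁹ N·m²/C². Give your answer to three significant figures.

The total potential is the scalar sum of each charge's contribution, V = Σ kqᵢ/rᵢ.
Distances from the field point to each charge: r₁ = 1.54 m, r₂ = 0.584 m, r₃ = 0.867 m, r₄ = 1.06 m.
V = k[(-9.24×10⁻⁹)/(1.54) + (-4.96×10⁻⁹)/(0.584) + (6.20×10⁻⁹)/(0.867) + (5.51×10⁻⁹)/(1.06)] = -19.3 V.

-19.3 V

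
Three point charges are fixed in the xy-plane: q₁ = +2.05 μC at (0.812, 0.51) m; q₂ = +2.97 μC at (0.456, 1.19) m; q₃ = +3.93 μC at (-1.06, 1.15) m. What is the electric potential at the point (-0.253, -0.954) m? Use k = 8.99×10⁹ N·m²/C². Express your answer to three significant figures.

3.77×10⁴ V

Electric potential is a scalar, so the contributions from each charge add algebraically: V = Σ kqᵢ/rᵢ.
Distances from the field point to each charge: r₁ = 1.81 m, r₂ = 2.26 m, r₃ = 2.25 m.
V = k[(2.05×10⁻⁶)/(1.81) + (2.97×10⁻⁶)/(2.26) + (3.93×10⁻⁶)/(2.25)] = 3.77×10⁴ V.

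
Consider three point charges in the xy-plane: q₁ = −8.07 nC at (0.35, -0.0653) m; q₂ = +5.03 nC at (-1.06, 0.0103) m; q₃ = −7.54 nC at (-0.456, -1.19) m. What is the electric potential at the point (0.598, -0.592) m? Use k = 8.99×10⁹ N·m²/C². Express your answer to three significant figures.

-155 V

The total potential is the scalar sum of each charge's contribution, V = Σ kqᵢ/rᵢ.
Distances from the field point to each charge: r₁ = 0.582 m, r₂ = 1.76 m, r₃ = 1.21 m.
V = k[(-8.07×10⁻⁹)/(0.582) + (5.03×10⁻⁹)/(1.76) + (-7.54×10⁻⁹)/(1.21)] = -155 V.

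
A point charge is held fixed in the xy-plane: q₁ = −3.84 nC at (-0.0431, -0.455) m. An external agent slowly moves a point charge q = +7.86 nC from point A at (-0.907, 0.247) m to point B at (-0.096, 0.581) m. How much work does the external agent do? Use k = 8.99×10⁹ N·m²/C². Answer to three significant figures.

For quasistatic motion the external work equals the change in potential energy: W_ext = qΔV = q(V_B − V_A).
At A: distance to the source charge is 1.11 m; V_A = kq₁/r = -31.0 V.
At B: distance to the source charge is 1.04 m; V_B = kq₁/r = -33.3 V.
ΔV = V_B − V_A = -2.27 V.
W_ext = qΔV = (7.86×10⁻⁹ C)(-2.27 V) = -1.78×10⁻⁸ J.

-1.78×10⁻⁸ J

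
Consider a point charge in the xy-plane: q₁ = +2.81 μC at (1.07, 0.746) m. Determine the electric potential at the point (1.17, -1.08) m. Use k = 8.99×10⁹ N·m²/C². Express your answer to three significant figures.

Electric potential is a scalar, so the contributions from each charge add algebraically: V = Σ kqᵢ/rᵢ.
Distances from the field point to each charge: r₁ = 1.83 m.
V = k[(2.81×10⁻⁶)/(1.83)] = 1.38×10⁴ V.

1.38×10⁴ V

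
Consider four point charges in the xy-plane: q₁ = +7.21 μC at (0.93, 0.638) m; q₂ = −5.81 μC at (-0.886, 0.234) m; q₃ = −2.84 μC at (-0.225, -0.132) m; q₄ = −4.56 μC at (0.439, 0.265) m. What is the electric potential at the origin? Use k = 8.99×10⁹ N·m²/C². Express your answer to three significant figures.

The total potential is the scalar sum of each charge's contribution, V = Σ kqᵢ/rᵢ.
Distances from the field point to each charge: r₁ = 1.13 m, r₂ = 0.916 m, r₃ = 0.261 m, r₄ = 0.513 m.
V = k[(7.21×10⁻⁶)/(1.13) + (-5.81×10⁻⁶)/(0.916) + (-2.84×10⁻⁶)/(0.261) + (-4.56×10⁻⁶)/(0.513)] = -1.77×10⁵ V.

-1.77×10⁵ V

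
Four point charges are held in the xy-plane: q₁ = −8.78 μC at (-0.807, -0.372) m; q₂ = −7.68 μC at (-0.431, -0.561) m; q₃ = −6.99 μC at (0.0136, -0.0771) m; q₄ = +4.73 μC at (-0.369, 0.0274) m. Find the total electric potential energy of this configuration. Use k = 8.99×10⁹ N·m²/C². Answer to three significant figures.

0.876 J

The work to assemble the configuration equals its total potential energy, U = Σ kqᵢqⱼ/rᵢⱼ over all pairs.
Pair separations: r₁₂ = 0.421 m, r₁₃ = 0.872 m, r₁₄ = 0.593 m, r₂₃ = 0.657 m, r₂₄ = 0.592 m, r₃₄ = 0.397 m.
Summing all 6 pair terms gives U = 0.876 J.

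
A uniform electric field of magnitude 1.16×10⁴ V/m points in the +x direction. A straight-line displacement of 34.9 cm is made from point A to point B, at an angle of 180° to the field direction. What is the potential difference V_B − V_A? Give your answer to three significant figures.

Only the component of displacement along E changes the potential: ΔV = −E·d·cosθ.
ΔV = −(1.16×10⁴ V/m)(0.349 m)cos180° = 4050 V.

4050 V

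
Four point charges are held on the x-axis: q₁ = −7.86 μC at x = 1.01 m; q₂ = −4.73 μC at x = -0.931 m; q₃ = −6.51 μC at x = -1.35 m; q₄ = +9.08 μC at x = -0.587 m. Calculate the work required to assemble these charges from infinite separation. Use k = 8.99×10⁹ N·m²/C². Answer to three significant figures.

-1.19 J

The assembly work is the sum of pairwise potential energies, U = Σ_{i<j} kqᵢqⱼ/rᵢⱼ.
Pair separations: r₁₂ = 1.94 m, r₁₃ = 2.36 m, r₁₄ = 1.60 m, r₂₃ = 0.419 m, r₂₄ = 0.344 m, r₃₄ = 0.763 m.
Summing all 6 pair terms gives U = -1.19 J.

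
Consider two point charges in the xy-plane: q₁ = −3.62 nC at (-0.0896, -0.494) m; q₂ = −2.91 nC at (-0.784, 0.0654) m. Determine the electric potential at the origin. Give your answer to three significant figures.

-98.1 V

Electric potential is a scalar, so the contributions from each charge add algebraically: V = Σ kqᵢ/rᵢ.
Distances from the field point to each charge: r₁ = 0.502 m, r₂ = 0.787 m.
V = k[(-3.62×10⁻⁹)/(0.502) + (-2.91×10⁻⁹)/(0.787)] = -98.1 V.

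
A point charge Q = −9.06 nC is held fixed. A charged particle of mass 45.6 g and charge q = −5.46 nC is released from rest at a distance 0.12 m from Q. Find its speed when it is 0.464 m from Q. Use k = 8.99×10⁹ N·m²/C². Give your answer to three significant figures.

Only the electrostatic force acts, so mechanical energy is conserved: ½mv² = U₁ − U₂ = kQq(1/r₁ − 1/r₂).
U₁ − U₂ = (8.99×10⁹ N·m²/C²)(-9.06×10⁻⁹ C)(-5.46×10⁻⁹ C)(1/0.120 − 1/0.464) = 2.75×10⁻⁶ J.
v = √(2·2.75×10⁻⁶/0.0456) = 0.0110 m/s.

0.0110 m/s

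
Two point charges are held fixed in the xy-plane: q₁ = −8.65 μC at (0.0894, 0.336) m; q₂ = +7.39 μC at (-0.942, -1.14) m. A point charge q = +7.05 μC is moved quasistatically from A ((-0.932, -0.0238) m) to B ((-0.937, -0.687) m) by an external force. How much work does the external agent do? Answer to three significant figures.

For quasistatic motion the external work equals the change in potential energy: W_ext = qΔV = q(V_B − V_A).
At A: distances to the source charges are 1.08 m, 1.12 m; V_A = Σ kqᵢ/rᵢ = -1.23×10⁴ V.
At B: distances to the source charges are 1.45 m, 0.453 m; V_B = Σ kqᵢ/rᵢ = 9.30×10⁴ V.
ΔV = V_B − V_A = 1.05×10⁵ V.
W_ext = qΔV = (7.05×10⁻⁶ C)(1.05×10⁵ V) = 0.742 J.

0.742 J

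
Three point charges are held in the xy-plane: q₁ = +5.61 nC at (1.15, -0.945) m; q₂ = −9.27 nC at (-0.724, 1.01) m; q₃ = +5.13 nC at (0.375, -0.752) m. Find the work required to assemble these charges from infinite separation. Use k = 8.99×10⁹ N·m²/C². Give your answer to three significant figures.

The assembly work is the sum of pairwise potential energies, U = Σ_{i<j} kqᵢqⱼ/rᵢⱼ.
Pair separations: r₁₂ = 2.71 m, r₁₃ = 0.799 m, r₂₃ = 2.08 m.
U = (-1.73×10⁻⁷) + (3.24×10⁻⁷) + (-2.06×10⁻⁷) = -5.46×10⁻⁸ J.

-5.46×10⁻⁸ J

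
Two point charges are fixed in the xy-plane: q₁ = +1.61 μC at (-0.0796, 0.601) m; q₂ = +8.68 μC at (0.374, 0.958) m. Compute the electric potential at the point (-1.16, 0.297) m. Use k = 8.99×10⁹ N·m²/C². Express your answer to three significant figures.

Electric potential is a scalar, so the contributions from each charge add algebraically: V = Σ kqᵢ/rᵢ.
Distances from the field point to each charge: r₁ = 1.12 m, r₂ = 1.67 m.
V = k[(1.61×10⁻⁶)/(1.12) + (8.68×10⁻⁶)/(1.67)] = 5.96×10⁴ V.

5.96×10⁴ V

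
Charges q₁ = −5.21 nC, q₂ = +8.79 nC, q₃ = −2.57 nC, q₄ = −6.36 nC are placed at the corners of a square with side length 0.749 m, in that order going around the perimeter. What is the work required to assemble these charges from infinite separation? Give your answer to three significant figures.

The work to assemble the configuration equals its total potential energy, U = Σ kqᵢqⱼ/rᵢⱼ over all pairs.
The four side pairs have separation 0.749 m and the two diagonal pairs 1.06 m.
Summing all 6 pair terms gives U = -5.88×10⁻⁷ J.

-5.88×10⁻⁷ J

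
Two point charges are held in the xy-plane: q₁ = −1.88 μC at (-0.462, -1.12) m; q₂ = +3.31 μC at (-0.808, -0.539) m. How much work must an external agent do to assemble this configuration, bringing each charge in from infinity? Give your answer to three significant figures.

The work to assemble the configuration equals its total potential energy, U = Σ kqᵢqⱼ/rᵢⱼ over all pairs.
Pair separations: r₁₂ = 0.676 m.
U = (-0.0827) = -0.0827 J.

-0.0827 J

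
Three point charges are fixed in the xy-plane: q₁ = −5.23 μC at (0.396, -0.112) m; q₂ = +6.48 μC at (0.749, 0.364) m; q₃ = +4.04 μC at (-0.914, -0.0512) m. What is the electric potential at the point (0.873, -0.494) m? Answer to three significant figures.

9990 V

Electric potential is a scalar, so the contributions from each charge add algebraically: V = Σ kqᵢ/rᵢ.
Distances from the field point to each charge: r₁ = 0.611 m, r₂ = 0.867 m, r₃ = 1.84 m.
V = k[(-5.23×10⁻⁶)/(0.611) + (6.48×10⁻⁶)/(0.867) + (4.04×10⁻⁶)/(1.84)] = 9990 V.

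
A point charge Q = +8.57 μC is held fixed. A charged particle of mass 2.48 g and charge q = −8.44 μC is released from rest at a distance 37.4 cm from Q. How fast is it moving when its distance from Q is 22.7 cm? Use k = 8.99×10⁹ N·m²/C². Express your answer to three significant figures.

Only the electrostatic force acts, so mechanical energy is conserved: ½mv² = U₁ − U₂ = kQq(1/r₁ − 1/r₂).
U₁ − U₂ = (8.99×10⁹ N·m²/C²)(8.57×10⁻⁶ C)(-8.44×10⁻⁶ C)(1/0.374 − 1/0.227) = 1.13 J.
v = √(2·1.13/2.48×10⁻³) = 30.1 m/s.

30.1 m/s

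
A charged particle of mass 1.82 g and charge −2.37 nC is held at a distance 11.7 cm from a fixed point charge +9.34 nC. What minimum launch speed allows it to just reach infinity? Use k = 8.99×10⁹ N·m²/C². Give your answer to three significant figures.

0.0432 m/s

To just escape, total mechanical energy must reach zero at infinity: ½mv²_min + U = 0, so ½mv²_min = −U = |kQq|/r.
|U| = |kQq|/r = (8.99×10⁹ N·m²/C²)(9.34×10⁻⁹)(2.37×10⁻⁹)/(0.117) = 1.70×10⁻⁶ J.
v_min = √(2|U|/m) = √(2·1.70×10⁻⁶/1.82×10⁻³) = 0.0432 m/s.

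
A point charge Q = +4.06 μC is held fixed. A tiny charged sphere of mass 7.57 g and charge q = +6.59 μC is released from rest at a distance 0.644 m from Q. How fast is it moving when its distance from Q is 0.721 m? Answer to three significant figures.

Only the electrostatic force acts, so mechanical energy is conserved: ½mv² = U₁ − U₂ = kQq(1/r₁ − 1/r₂).
U₁ − U₂ = (8.99×10⁹ N·m²/C²)(4.06×10⁻⁶ C)(6.59×10⁻⁶ C)(1/0.644 − 1/0.721) = 0.0399 J.
v = √(2·0.0399/7.57×10⁻³) = 3.25 m/s.

3.25 m/s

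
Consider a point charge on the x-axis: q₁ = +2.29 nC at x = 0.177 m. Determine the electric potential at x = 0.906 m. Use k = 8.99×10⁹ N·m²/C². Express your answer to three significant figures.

28.2 V

The total potential is the scalar sum of each charge's contribution, V = Σ kqᵢ/rᵢ.
V = k[(2.29×10⁻⁹)/(0.729)] = 28.2 V.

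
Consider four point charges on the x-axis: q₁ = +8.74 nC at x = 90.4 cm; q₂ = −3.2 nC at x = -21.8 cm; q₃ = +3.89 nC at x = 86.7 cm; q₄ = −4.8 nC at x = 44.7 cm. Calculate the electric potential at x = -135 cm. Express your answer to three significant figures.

1.21 V

Electric potential is a scalar, so the contributions from each charge add algebraically: V = Σ kqᵢ/rᵢ.
Distances from the field point to each charge: r₁ = 2.25 m, r₂ = 1.13 m, r₃ = 2.22 m, r₄ = 1.80 m.
V = k[(8.74×10⁻⁹)/(2.25) + (-3.20×10⁻⁹)/(1.13) + (3.89×10⁻⁹)/(2.22) + (-4.80×10⁻⁹)/(1.80)] = 1.21 V.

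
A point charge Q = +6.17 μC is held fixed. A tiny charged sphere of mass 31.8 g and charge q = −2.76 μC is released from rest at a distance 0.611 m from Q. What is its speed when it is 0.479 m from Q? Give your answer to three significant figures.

Only the electrostatic force acts, so mechanical energy is conserved: ½mv² = U₁ − U₂ = kQq(1/r₁ − 1/r₂).
U₁ − U₂ = (8.99×10⁹ N·m²/C²)(6.17×10⁻⁶ C)(-2.76×10⁻⁶ C)(1/0.611 − 1/0.479) = 0.0690 J.
v = √(2·0.0690/0.0318) = 2.08 m/s.

2.08 m/s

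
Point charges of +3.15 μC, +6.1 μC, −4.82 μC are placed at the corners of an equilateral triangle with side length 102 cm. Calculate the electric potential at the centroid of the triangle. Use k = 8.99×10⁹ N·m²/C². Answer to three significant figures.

6.76×10⁴ V

The total potential is the scalar sum of each charge's contribution, V = Σ kqᵢ/rᵢ.
The distance from each vertex to the centroid is a/√3 = 0.589 m.
V = k[(3.15×10⁻⁶)/(0.589) + (6.10×10⁻⁶)/(0.589) + (-4.82×10⁻⁶)/(0.589)] = 6.76×10⁴ V.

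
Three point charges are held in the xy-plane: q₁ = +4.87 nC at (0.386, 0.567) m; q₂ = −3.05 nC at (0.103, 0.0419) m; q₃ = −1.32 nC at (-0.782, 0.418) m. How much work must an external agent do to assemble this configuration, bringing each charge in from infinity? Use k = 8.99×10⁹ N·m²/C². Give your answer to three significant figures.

-2.35×10⁻⁷ J

The work to assemble the configuration equals its total potential energy, U = Σ kqᵢqⱼ/rᵢⱼ over all pairs.
Pair separations: r₁₂ = 0.597 m, r₁₃ = 1.18 m, r₂₃ = 0.962 m.
U = (-2.24×10⁻⁷) + (-4.91×10⁻⁸) + (3.76×10⁻⁸) = -2.35×10⁻⁷ J.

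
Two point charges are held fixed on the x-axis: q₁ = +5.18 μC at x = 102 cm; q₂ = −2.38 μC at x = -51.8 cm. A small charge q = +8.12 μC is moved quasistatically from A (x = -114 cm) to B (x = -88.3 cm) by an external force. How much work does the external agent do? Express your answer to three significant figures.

For quasistatic motion the external work equals the change in potential energy: W_ext = qΔV = q(V_B − V_A).
At A: distances to the source charges are 2.16 m, 0.622 m; V_A = Σ kqᵢ/rᵢ = -1.28×10⁴ V.
At B: distances to the source charges are 1.90 m, 0.365 m; V_B = Σ kqᵢ/rᵢ = -3.41×10⁴ V.
ΔV = V_B − V_A = -2.13×10⁴ V.
W_ext = qΔV = (8.12×10⁻⁶ C)(-2.13×10⁴ V) = -0.173 J.

-0.173 J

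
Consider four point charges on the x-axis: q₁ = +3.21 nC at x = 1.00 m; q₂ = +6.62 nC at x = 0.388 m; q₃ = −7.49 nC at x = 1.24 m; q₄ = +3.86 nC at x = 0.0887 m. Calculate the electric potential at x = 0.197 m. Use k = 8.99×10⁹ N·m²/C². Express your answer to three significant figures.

603 V

Electric potential is a scalar, so the contributions from each charge add algebraically: V = Σ kqᵢ/rᵢ.
Distances from the field point to each charge: r₁ = 0.803 m, r₂ = 0.191 m, r₃ = 1.04 m, r₄ = 0.108 m.
V = k[(3.21×10⁻⁹)/(0.803) + (6.62×10⁻⁹)/(0.191) + (-7.49×10⁻⁹)/(1.04) + (3.86×10⁻⁹)/(0.108)] = 603 V.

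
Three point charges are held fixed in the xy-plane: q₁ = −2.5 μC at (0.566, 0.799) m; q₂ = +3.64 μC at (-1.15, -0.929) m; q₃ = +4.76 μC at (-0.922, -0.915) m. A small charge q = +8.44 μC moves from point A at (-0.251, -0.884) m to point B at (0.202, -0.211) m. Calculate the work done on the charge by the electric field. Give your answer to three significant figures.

The work done by the electric force is W_field = −ΔU = −q(V_B − V_A) = q(V_A − V_B).
At A: distances to the source charges are 1.87 m, 0.900 m, 0.672 m; V_A = Σ kqᵢ/rᵢ = 8.80×10⁴ V.
At B: distances to the source charges are 1.07 m, 1.53 m, 1.33 m; V_B = Σ kqᵢ/rᵢ = 3.27×10⁴ V.
ΔV = V_B − V_A = -5.53×10⁴ V.
W_field = −qΔV = −(8.44×10⁻⁶ C)(-5.53×10⁴ V) = 0.467 J.

0.467 J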